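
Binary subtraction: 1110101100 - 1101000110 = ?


Align and subtract column by column (LSB to MSB, borrowing when needed):
  1110101100
- 1101000110
  ----------
  col 0: (0 - 0 borrow-in) - 0 → 0 - 0 = 0, borrow out 0
  col 1: (0 - 0 borrow-in) - 1 → borrow from next column: (0+2) - 1 = 1, borrow out 1
  col 2: (1 - 1 borrow-in) - 1 → borrow from next column: (0+2) - 1 = 1, borrow out 1
  col 3: (1 - 1 borrow-in) - 0 → 0 - 0 = 0, borrow out 0
  col 4: (0 - 0 borrow-in) - 0 → 0 - 0 = 0, borrow out 0
  col 5: (1 - 0 borrow-in) - 0 → 1 - 0 = 1, borrow out 0
  col 6: (0 - 0 borrow-in) - 1 → borrow from next column: (0+2) - 1 = 1, borrow out 1
  col 7: (1 - 1 borrow-in) - 0 → 0 - 0 = 0, borrow out 0
  col 8: (1 - 0 borrow-in) - 1 → 1 - 1 = 0, borrow out 0
  col 9: (1 - 0 borrow-in) - 1 → 1 - 1 = 0, borrow out 0
Reading bits MSB→LSB: 0001100110
Strip leading zeros: 1100110
= 1100110


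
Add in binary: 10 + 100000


Align and add column by column (LSB to MSB, carry propagating):
  0000010
+ 0100000
  -------
  col 0: 0 + 0 + 0 (carry in) = 0 → bit 0, carry out 0
  col 1: 1 + 0 + 0 (carry in) = 1 → bit 1, carry out 0
  col 2: 0 + 0 + 0 (carry in) = 0 → bit 0, carry out 0
  col 3: 0 + 0 + 0 (carry in) = 0 → bit 0, carry out 0
  col 4: 0 + 0 + 0 (carry in) = 0 → bit 0, carry out 0
  col 5: 0 + 1 + 0 (carry in) = 1 → bit 1, carry out 0
  col 6: 0 + 0 + 0 (carry in) = 0 → bit 0, carry out 0
Reading bits MSB→LSB: 0100010
Strip leading zeros: 100010
= 100010


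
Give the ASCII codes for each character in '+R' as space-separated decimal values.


String: '+R'  (2 characters)
Per-character ASCII lookup:
  '+': special character: '+' = 43
  'R': uppercase starts at 65: 'R' = 65 + 17 = 82
= 43 82


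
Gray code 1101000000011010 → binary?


Gray code: 1101000000011010
MSB stays the same: 1
Each subsequent bit = prev_binary XOR current_gray:
  B[1] = 1 XOR 1 = 0
  B[2] = 0 XOR 0 = 0
  B[3] = 0 XOR 1 = 1
  B[4] = 1 XOR 0 = 1
  B[5] = 1 XOR 0 = 1
  B[6] = 1 XOR 0 = 1
  B[7] = 1 XOR 0 = 1
  B[8] = 1 XOR 0 = 1
  B[9] = 1 XOR 0 = 1
  B[10] = 1 XOR 0 = 1
  B[11] = 1 XOR 1 = 0
  B[12] = 0 XOR 1 = 1
  B[13] = 1 XOR 0 = 1
  B[14] = 1 XOR 1 = 0
  B[15] = 0 XOR 0 = 0
= 1001111111101100 (40940 decimal)


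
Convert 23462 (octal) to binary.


Each octal digit → 3 binary bits:
  2 = 010
  3 = 011
  4 = 100
  6 = 110
  2 = 010
Concatenate: 010 011 100 110 010
= 010011100110010


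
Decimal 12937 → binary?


Divide by 2 repeatedly:
12937 ÷ 2 = 6468 remainder 1
6468 ÷ 2 = 3234 remainder 0
3234 ÷ 2 = 1617 remainder 0
1617 ÷ 2 = 808 remainder 1
808 ÷ 2 = 404 remainder 0
404 ÷ 2 = 202 remainder 0
202 ÷ 2 = 101 remainder 0
101 ÷ 2 = 50 remainder 1
50 ÷ 2 = 25 remainder 0
25 ÷ 2 = 12 remainder 1
12 ÷ 2 = 6 remainder 0
6 ÷ 2 = 3 remainder 0
3 ÷ 2 = 1 remainder 1
1 ÷ 2 = 0 remainder 1
Reading remainders bottom-up:
= 11001010001001


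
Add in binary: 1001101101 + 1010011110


Align and add column by column (LSB to MSB, carry propagating):
  01001101101
+ 01010011110
  -----------
  col 0: 1 + 0 + 0 (carry in) = 1 → bit 1, carry out 0
  col 1: 0 + 1 + 0 (carry in) = 1 → bit 1, carry out 0
  col 2: 1 + 1 + 0 (carry in) = 2 → bit 0, carry out 1
  col 3: 1 + 1 + 1 (carry in) = 3 → bit 1, carry out 1
  col 4: 0 + 1 + 1 (carry in) = 2 → bit 0, carry out 1
  col 5: 1 + 0 + 1 (carry in) = 2 → bit 0, carry out 1
  col 6: 1 + 0 + 1 (carry in) = 2 → bit 0, carry out 1
  col 7: 0 + 1 + 1 (carry in) = 2 → bit 0, carry out 1
  col 8: 0 + 0 + 1 (carry in) = 1 → bit 1, carry out 0
  col 9: 1 + 1 + 0 (carry in) = 2 → bit 0, carry out 1
  col 10: 0 + 0 + 1 (carry in) = 1 → bit 1, carry out 0
Reading bits MSB→LSB: 10100001011
Strip leading zeros: 10100001011
= 10100001011


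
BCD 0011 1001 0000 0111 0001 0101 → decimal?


Each 4-bit group → digit:
  0011 → 3
  1001 → 9
  0000 → 0
  0111 → 7
  0001 → 1
  0101 → 5
= 390715


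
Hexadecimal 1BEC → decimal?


Positional values:
Position 0: C × 16^0 = 12 × 1 = 12
Position 1: E × 16^1 = 14 × 16 = 224
Position 2: B × 16^2 = 11 × 256 = 2816
Position 3: 1 × 16^3 = 1 × 4096 = 4096
Sum = 12 + 224 + 2816 + 4096
= 7148


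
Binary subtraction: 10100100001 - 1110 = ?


Align and subtract column by column (LSB to MSB, borrowing when needed):
  10100100001
- 00000001110
  -----------
  col 0: (1 - 0 borrow-in) - 0 → 1 - 0 = 1, borrow out 0
  col 1: (0 - 0 borrow-in) - 1 → borrow from next column: (0+2) - 1 = 1, borrow out 1
  col 2: (0 - 1 borrow-in) - 1 → borrow from next column: (-1+2) - 1 = 0, borrow out 1
  col 3: (0 - 1 borrow-in) - 1 → borrow from next column: (-1+2) - 1 = 0, borrow out 1
  col 4: (0 - 1 borrow-in) - 0 → borrow from next column: (-1+2) - 0 = 1, borrow out 1
  col 5: (1 - 1 borrow-in) - 0 → 0 - 0 = 0, borrow out 0
  col 6: (0 - 0 borrow-in) - 0 → 0 - 0 = 0, borrow out 0
  col 7: (0 - 0 borrow-in) - 0 → 0 - 0 = 0, borrow out 0
  col 8: (1 - 0 borrow-in) - 0 → 1 - 0 = 1, borrow out 0
  col 9: (0 - 0 borrow-in) - 0 → 0 - 0 = 0, borrow out 0
  col 10: (1 - 0 borrow-in) - 0 → 1 - 0 = 1, borrow out 0
Reading bits MSB→LSB: 10100010011
Strip leading zeros: 10100010011
= 10100010011


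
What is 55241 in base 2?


Divide by 2 repeatedly:
55241 ÷ 2 = 27620 remainder 1
27620 ÷ 2 = 13810 remainder 0
13810 ÷ 2 = 6905 remainder 0
6905 ÷ 2 = 3452 remainder 1
3452 ÷ 2 = 1726 remainder 0
1726 ÷ 2 = 863 remainder 0
863 ÷ 2 = 431 remainder 1
431 ÷ 2 = 215 remainder 1
215 ÷ 2 = 107 remainder 1
107 ÷ 2 = 53 remainder 1
53 ÷ 2 = 26 remainder 1
26 ÷ 2 = 13 remainder 0
13 ÷ 2 = 6 remainder 1
6 ÷ 2 = 3 remainder 0
3 ÷ 2 = 1 remainder 1
1 ÷ 2 = 0 remainder 1
Reading remainders bottom-up:
= 1101011111001001


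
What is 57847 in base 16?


Divide by 16 repeatedly:
57847 ÷ 16 = 3615 remainder 7 (7)
3615 ÷ 16 = 225 remainder 15 (F)
225 ÷ 16 = 14 remainder 1 (1)
14 ÷ 16 = 0 remainder 14 (E)
Reading remainders bottom-up:
= 0xE1F7


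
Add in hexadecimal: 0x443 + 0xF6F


Align and add column by column (LSB to MSB, each column mod 16 with carry):
  0443
+ 0F6F
  ----
  col 0: 3(3) + F(15) + 0 (carry in) = 18 → 2(2), carry out 1
  col 1: 4(4) + 6(6) + 1 (carry in) = 11 → B(11), carry out 0
  col 2: 4(4) + F(15) + 0 (carry in) = 19 → 3(3), carry out 1
  col 3: 0(0) + 0(0) + 1 (carry in) = 1 → 1(1), carry out 0
Reading digits MSB→LSB: 13B2
Strip leading zeros: 13B2
= 0x13B2


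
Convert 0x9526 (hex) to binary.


Each hex digit → 4 binary bits:
  9 = 1001
  5 = 0101
  2 = 0010
  6 = 0110
Concatenate: 1001 0101 0010 0110
= 1001010100100110


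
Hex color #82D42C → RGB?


Hex: #82D42C
R = 82₁₆ = 130
G = D4₁₆ = 212
B = 2C₁₆ = 44
= RGB(130, 212, 44)


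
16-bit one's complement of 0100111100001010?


Original: 0100111100001010
Invert all bits:
  bit 0: 0 → 1
  bit 1: 1 → 0
  bit 2: 0 → 1
  bit 3: 0 → 1
  bit 4: 1 → 0
  bit 5: 1 → 0
  bit 6: 1 → 0
  bit 7: 1 → 0
  bit 8: 0 → 1
  bit 9: 0 → 1
  bit 10: 0 → 1
  bit 11: 0 → 1
  bit 12: 1 → 0
  bit 13: 0 → 1
  bit 14: 1 → 0
  bit 15: 0 → 1
= 1011000011110101


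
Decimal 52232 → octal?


Divide by 8 repeatedly:
52232 ÷ 8 = 6529 remainder 0
6529 ÷ 8 = 816 remainder 1
816 ÷ 8 = 102 remainder 0
102 ÷ 8 = 12 remainder 6
12 ÷ 8 = 1 remainder 4
1 ÷ 8 = 0 remainder 1
Reading remainders bottom-up:
= 0o146010


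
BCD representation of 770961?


Each digit → 4-bit binary:
  7 → 0111
  7 → 0111
  0 → 0000
  9 → 1001
  6 → 0110
  1 → 0001
= 0111 0111 0000 1001 0110 0001


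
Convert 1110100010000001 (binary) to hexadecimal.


Group into 4-bit nibbles: 1110100010000001
  1110 = E
  1000 = 8
  1000 = 8
  0001 = 1
= 0xE881


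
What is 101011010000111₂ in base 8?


Group into 3-bit groups: 101011010000111
  101 = 5
  011 = 3
  010 = 2
  000 = 0
  111 = 7
= 0o53207


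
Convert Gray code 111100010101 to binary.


Gray code: 111100010101
MSB stays the same: 1
Each subsequent bit = prev_binary XOR current_gray:
  B[1] = 1 XOR 1 = 0
  B[2] = 0 XOR 1 = 1
  B[3] = 1 XOR 1 = 0
  B[4] = 0 XOR 0 = 0
  B[5] = 0 XOR 0 = 0
  B[6] = 0 XOR 0 = 0
  B[7] = 0 XOR 1 = 1
  B[8] = 1 XOR 0 = 1
  B[9] = 1 XOR 1 = 0
  B[10] = 0 XOR 0 = 0
  B[11] = 0 XOR 1 = 1
= 101000011001 (2585 decimal)


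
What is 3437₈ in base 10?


Positional values:
Position 0: 7 × 8^0 = 7
Position 1: 3 × 8^1 = 24
Position 2: 4 × 8^2 = 256
Position 3: 3 × 8^3 = 1536
Sum = 7 + 24 + 256 + 1536
= 1823


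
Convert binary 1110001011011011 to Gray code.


Binary: 1110001011011011
Gray code: G = B XOR (B >> 1)
B >> 1 = 0111000101101101
1110001011011011 XOR 0111000101101101:
  1 XOR 0 = 1
  1 XOR 1 = 0
  1 XOR 1 = 0
  0 XOR 1 = 1
  0 XOR 0 = 0
  0 XOR 0 = 0
  1 XOR 0 = 1
  0 XOR 1 = 1
  1 XOR 0 = 1
  1 XOR 1 = 0
  0 XOR 1 = 1
  1 XOR 0 = 1
  1 XOR 1 = 0
  0 XOR 1 = 1
  1 XOR 0 = 1
  1 XOR 1 = 0
= 1001001110110110


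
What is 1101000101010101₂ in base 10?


Positional values:
Bit 0: 1 × 2^0 = 1
Bit 2: 1 × 2^2 = 4
Bit 4: 1 × 2^4 = 16
Bit 6: 1 × 2^6 = 64
Bit 8: 1 × 2^8 = 256
Bit 12: 1 × 2^12 = 4096
Bit 14: 1 × 2^14 = 16384
Bit 15: 1 × 2^15 = 32768
Sum = 1 + 4 + 16 + 64 + 256 + 4096 + 16384 + 32768
= 53589


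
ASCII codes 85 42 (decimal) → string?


Codes (decimal): 85 42
Per-code ASCII lookup:
  85  (range 65-90: uppercase, 85 - 65 = 20) → 'U'
  42  (special character) → '*'
= 'U*'


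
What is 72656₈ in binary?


Each octal digit → 3 binary bits:
  7 = 111
  2 = 010
  6 = 110
  5 = 101
  6 = 110
Concatenate: 111 010 110 101 110
= 111010110101110


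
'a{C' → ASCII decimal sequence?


String: 'a{C'  (3 characters)
Per-character ASCII lookup:
  'a': lowercase starts at 97: 'a' = 97 + 0 = 97
  '{': special character: '{' = 123
  'C': uppercase starts at 65: 'C' = 65 + 2 = 67
= 97 123 67


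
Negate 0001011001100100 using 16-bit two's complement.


Original: 0001011001100100
Step 1 - Invert all bits: 1110100110011011
Step 2 - Add 1: 1110100110011011 + 1
= 1110100110011100 (represents -5732)


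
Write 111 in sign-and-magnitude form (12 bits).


Sign bit: 0 (positive)
Magnitude: 111 = 00001101111
= 000001101111


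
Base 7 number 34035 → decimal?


Positional values (base 7):
  5 × 7^0 = 5 × 1 = 5
  3 × 7^1 = 3 × 7 = 21
  0 × 7^2 = 0 × 49 = 0
  4 × 7^3 = 4 × 343 = 1372
  3 × 7^4 = 3 × 2401 = 7203
Sum = 5 + 21 + 0 + 1372 + 7203
= 8601


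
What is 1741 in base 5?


Divide by 5 repeatedly:
1741 ÷ 5 = 348 remainder 1
348 ÷ 5 = 69 remainder 3
69 ÷ 5 = 13 remainder 4
13 ÷ 5 = 2 remainder 3
2 ÷ 5 = 0 remainder 2
Reading remainders bottom-up:
= 23431


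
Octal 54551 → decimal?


Positional values:
Position 0: 1 × 8^0 = 1
Position 1: 5 × 8^1 = 40
Position 2: 5 × 8^2 = 320
Position 3: 4 × 8^3 = 2048
Position 4: 5 × 8^4 = 20480
Sum = 1 + 40 + 320 + 2048 + 20480
= 22889


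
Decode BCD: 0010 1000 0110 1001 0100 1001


Each 4-bit group → digit:
  0010 → 2
  1000 → 8
  0110 → 6
  1001 → 9
  0100 → 4
  1001 → 9
= 286949


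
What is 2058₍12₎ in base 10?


Positional values (base 12):
  8 × 12^0 = 8 × 1 = 8
  5 × 12^1 = 5 × 12 = 60
  0 × 12^2 = 0 × 144 = 0
  2 × 12^3 = 2 × 1728 = 3456
Sum = 8 + 60 + 0 + 3456
= 3524


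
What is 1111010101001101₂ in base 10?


Positional values:
Bit 0: 1 × 2^0 = 1
Bit 2: 1 × 2^2 = 4
Bit 3: 1 × 2^3 = 8
Bit 6: 1 × 2^6 = 64
Bit 8: 1 × 2^8 = 256
Bit 10: 1 × 2^10 = 1024
Bit 12: 1 × 2^12 = 4096
Bit 13: 1 × 2^13 = 8192
Bit 14: 1 × 2^14 = 16384
Bit 15: 1 × 2^15 = 32768
Sum = 1 + 4 + 8 + 64 + 256 + 1024 + 4096 + 8192 + 16384 + 32768
= 62797


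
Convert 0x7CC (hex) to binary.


Each hex digit → 4 binary bits:
  7 = 0111
  C = 1100
  C = 1100
Concatenate: 0111 1100 1100
= 011111001100


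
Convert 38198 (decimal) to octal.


Divide by 8 repeatedly:
38198 ÷ 8 = 4774 remainder 6
4774 ÷ 8 = 596 remainder 6
596 ÷ 8 = 74 remainder 4
74 ÷ 8 = 9 remainder 2
9 ÷ 8 = 1 remainder 1
1 ÷ 8 = 0 remainder 1
Reading remainders bottom-up:
= 0o112466


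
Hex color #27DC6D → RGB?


Hex: #27DC6D
R = 27₁₆ = 39
G = DC₁₆ = 220
B = 6D₁₆ = 109
= RGB(39, 220, 109)


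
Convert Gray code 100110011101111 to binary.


Gray code: 100110011101111
MSB stays the same: 1
Each subsequent bit = prev_binary XOR current_gray:
  B[1] = 1 XOR 0 = 1
  B[2] = 1 XOR 0 = 1
  B[3] = 1 XOR 1 = 0
  B[4] = 0 XOR 1 = 1
  B[5] = 1 XOR 0 = 1
  B[6] = 1 XOR 0 = 1
  B[7] = 1 XOR 1 = 0
  B[8] = 0 XOR 1 = 1
  B[9] = 1 XOR 1 = 0
  B[10] = 0 XOR 0 = 0
  B[11] = 0 XOR 1 = 1
  B[12] = 1 XOR 1 = 0
  B[13] = 0 XOR 1 = 1
  B[14] = 1 XOR 1 = 0
= 111011101001010 (30538 decimal)


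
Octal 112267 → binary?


Each octal digit → 3 binary bits:
  1 = 001
  1 = 001
  2 = 010
  2 = 010
  6 = 110
  7 = 111
Concatenate: 001 001 010 010 110 111
= 001001010010110111


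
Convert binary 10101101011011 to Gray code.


Binary: 10101101011011
Gray code: G = B XOR (B >> 1)
B >> 1 = 01010110101101
10101101011011 XOR 01010110101101:
  1 XOR 0 = 1
  0 XOR 1 = 1
  1 XOR 0 = 1
  0 XOR 1 = 1
  1 XOR 0 = 1
  1 XOR 1 = 0
  0 XOR 1 = 1
  1 XOR 0 = 1
  0 XOR 1 = 1
  1 XOR 0 = 1
  1 XOR 1 = 0
  0 XOR 1 = 1
  1 XOR 0 = 1
  1 XOR 1 = 0
= 11111011110110


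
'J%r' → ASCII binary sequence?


String: 'J%r'  (3 characters)
Per-character ASCII lookup:
  'J': uppercase starts at 65: 'J' = 65 + 9 = 74 → 1001010
  '%': special character: '%' = 37 → 100101
  'r': lowercase starts at 97: 'r' = 97 + 17 = 114 → 1110010
= 1001010 100101 1110010


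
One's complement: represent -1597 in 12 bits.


Original: 011000111101
Invert all bits:
  bit 0: 0 → 1
  bit 1: 1 → 0
  bit 2: 1 → 0
  bit 3: 0 → 1
  bit 4: 0 → 1
  bit 5: 0 → 1
  bit 6: 1 → 0
  bit 7: 1 → 0
  bit 8: 1 → 0
  bit 9: 1 → 0
  bit 10: 0 → 1
  bit 11: 1 → 0
= 100111000010


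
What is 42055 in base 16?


Divide by 16 repeatedly:
42055 ÷ 16 = 2628 remainder 7 (7)
2628 ÷ 16 = 164 remainder 4 (4)
164 ÷ 16 = 10 remainder 4 (4)
10 ÷ 16 = 0 remainder 10 (A)
Reading remainders bottom-up:
= 0xA447


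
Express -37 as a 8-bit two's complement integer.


Original: 00100101
Step 1 - Invert all bits: 11011010
Step 2 - Add 1: 11011010 + 1
= 11011011 (represents -37)


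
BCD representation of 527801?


Each digit → 4-bit binary:
  5 → 0101
  2 → 0010
  7 → 0111
  8 → 1000
  0 → 0000
  1 → 0001
= 0101 0010 0111 1000 0000 0001


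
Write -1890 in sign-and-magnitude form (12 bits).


Sign bit: 1 (negative)
Magnitude: 1890 = 11101100010
= 111101100010


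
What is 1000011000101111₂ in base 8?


Group into 3-bit groups: 001000011000101111
  001 = 1
  000 = 0
  011 = 3
  000 = 0
  101 = 5
  111 = 7
= 0o103057


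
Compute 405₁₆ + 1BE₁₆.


Align and add column by column (LSB to MSB, each column mod 16 with carry):
  0405
+ 01BE
  ----
  col 0: 5(5) + E(14) + 0 (carry in) = 19 → 3(3), carry out 1
  col 1: 0(0) + B(11) + 1 (carry in) = 12 → C(12), carry out 0
  col 2: 4(4) + 1(1) + 0 (carry in) = 5 → 5(5), carry out 0
  col 3: 0(0) + 0(0) + 0 (carry in) = 0 → 0(0), carry out 0
Reading digits MSB→LSB: 05C3
Strip leading zeros: 5C3
= 0x5C3


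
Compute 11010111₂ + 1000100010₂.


Align and add column by column (LSB to MSB, carry propagating):
  00011010111
+ 01000100010
  -----------
  col 0: 1 + 0 + 0 (carry in) = 1 → bit 1, carry out 0
  col 1: 1 + 1 + 0 (carry in) = 2 → bit 0, carry out 1
  col 2: 1 + 0 + 1 (carry in) = 2 → bit 0, carry out 1
  col 3: 0 + 0 + 1 (carry in) = 1 → bit 1, carry out 0
  col 4: 1 + 0 + 0 (carry in) = 1 → bit 1, carry out 0
  col 5: 0 + 1 + 0 (carry in) = 1 → bit 1, carry out 0
  col 6: 1 + 0 + 0 (carry in) = 1 → bit 1, carry out 0
  col 7: 1 + 0 + 0 (carry in) = 1 → bit 1, carry out 0
  col 8: 0 + 0 + 0 (carry in) = 0 → bit 0, carry out 0
  col 9: 0 + 1 + 0 (carry in) = 1 → bit 1, carry out 0
  col 10: 0 + 0 + 0 (carry in) = 0 → bit 0, carry out 0
Reading bits MSB→LSB: 01011111001
Strip leading zeros: 1011111001
= 1011111001


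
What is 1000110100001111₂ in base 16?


Group into 4-bit nibbles: 1000110100001111
  1000 = 8
  1101 = D
  0000 = 0
  1111 = F
= 0x8D0F


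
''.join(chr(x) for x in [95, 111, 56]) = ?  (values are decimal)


Codes (decimal): 95 111 56
Per-code ASCII lookup:
  95  (special character) → '_'
  111  (range 97-122: lowercase, 111 - 97 = 14) → 'o'
  56  (range 48-57: digits, 56 - 48 = 8) → '8'
= '_o8'


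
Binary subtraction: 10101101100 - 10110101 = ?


Align and subtract column by column (LSB to MSB, borrowing when needed):
  10101101100
- 00010110101
  -----------
  col 0: (0 - 0 borrow-in) - 1 → borrow from next column: (0+2) - 1 = 1, borrow out 1
  col 1: (0 - 1 borrow-in) - 0 → borrow from next column: (-1+2) - 0 = 1, borrow out 1
  col 2: (1 - 1 borrow-in) - 1 → borrow from next column: (0+2) - 1 = 1, borrow out 1
  col 3: (1 - 1 borrow-in) - 0 → 0 - 0 = 0, borrow out 0
  col 4: (0 - 0 borrow-in) - 1 → borrow from next column: (0+2) - 1 = 1, borrow out 1
  col 5: (1 - 1 borrow-in) - 1 → borrow from next column: (0+2) - 1 = 1, borrow out 1
  col 6: (1 - 1 borrow-in) - 0 → 0 - 0 = 0, borrow out 0
  col 7: (0 - 0 borrow-in) - 1 → borrow from next column: (0+2) - 1 = 1, borrow out 1
  col 8: (1 - 1 borrow-in) - 0 → 0 - 0 = 0, borrow out 0
  col 9: (0 - 0 borrow-in) - 0 → 0 - 0 = 0, borrow out 0
  col 10: (1 - 0 borrow-in) - 0 → 1 - 0 = 1, borrow out 0
Reading bits MSB→LSB: 10010110111
Strip leading zeros: 10010110111
= 10010110111


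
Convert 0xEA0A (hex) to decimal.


Positional values:
Position 0: A × 16^0 = 10 × 1 = 10
Position 1: 0 × 16^1 = 0 × 16 = 0
Position 2: A × 16^2 = 10 × 256 = 2560
Position 3: E × 16^3 = 14 × 4096 = 57344
Sum = 10 + 0 + 2560 + 57344
= 59914


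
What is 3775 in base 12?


Divide by 12 repeatedly:
3775 ÷ 12 = 314 remainder 7
314 ÷ 12 = 26 remainder 2
26 ÷ 12 = 2 remainder 2
2 ÷ 12 = 0 remainder 2
Reading remainders bottom-up:
= 2227


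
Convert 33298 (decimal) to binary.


Divide by 2 repeatedly:
33298 ÷ 2 = 16649 remainder 0
16649 ÷ 2 = 8324 remainder 1
8324 ÷ 2 = 4162 remainder 0
4162 ÷ 2 = 2081 remainder 0
2081 ÷ 2 = 1040 remainder 1
1040 ÷ 2 = 520 remainder 0
520 ÷ 2 = 260 remainder 0
260 ÷ 2 = 130 remainder 0
130 ÷ 2 = 65 remainder 0
65 ÷ 2 = 32 remainder 1
32 ÷ 2 = 16 remainder 0
16 ÷ 2 = 8 remainder 0
8 ÷ 2 = 4 remainder 0
4 ÷ 2 = 2 remainder 0
2 ÷ 2 = 1 remainder 0
1 ÷ 2 = 0 remainder 1
Reading remainders bottom-up:
= 1000001000010010


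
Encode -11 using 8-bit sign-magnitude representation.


Sign bit: 1 (negative)
Magnitude: 11 = 0001011
= 10001011


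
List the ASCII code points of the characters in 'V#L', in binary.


String: 'V#L'  (3 characters)
Per-character ASCII lookup:
  'V': uppercase starts at 65: 'V' = 65 + 21 = 86 → 1010110
  '#': special character: '#' = 35 → 100011
  'L': uppercase starts at 65: 'L' = 65 + 11 = 76 → 1001100
= 1010110 100011 1001100


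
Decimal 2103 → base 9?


Divide by 9 repeatedly:
2103 ÷ 9 = 233 remainder 6
233 ÷ 9 = 25 remainder 8
25 ÷ 9 = 2 remainder 7
2 ÷ 9 = 0 remainder 2
Reading remainders bottom-up:
= 2786


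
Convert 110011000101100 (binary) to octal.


Group into 3-bit groups: 110011000101100
  110 = 6
  011 = 3
  000 = 0
  101 = 5
  100 = 4
= 0o63054


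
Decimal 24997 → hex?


Divide by 16 repeatedly:
24997 ÷ 16 = 1562 remainder 5 (5)
1562 ÷ 16 = 97 remainder 10 (A)
97 ÷ 16 = 6 remainder 1 (1)
6 ÷ 16 = 0 remainder 6 (6)
Reading remainders bottom-up:
= 0x61A5


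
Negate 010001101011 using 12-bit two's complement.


Original: 010001101011
Step 1 - Invert all bits: 101110010100
Step 2 - Add 1: 101110010100 + 1
= 101110010101 (represents -1131)


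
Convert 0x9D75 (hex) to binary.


Each hex digit → 4 binary bits:
  9 = 1001
  D = 1101
  7 = 0111
  5 = 0101
Concatenate: 1001 1101 0111 0101
= 1001110101110101


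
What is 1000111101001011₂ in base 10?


Positional values:
Bit 0: 1 × 2^0 = 1
Bit 1: 1 × 2^1 = 2
Bit 3: 1 × 2^3 = 8
Bit 6: 1 × 2^6 = 64
Bit 8: 1 × 2^8 = 256
Bit 9: 1 × 2^9 = 512
Bit 10: 1 × 2^10 = 1024
Bit 11: 1 × 2^11 = 2048
Bit 15: 1 × 2^15 = 32768
Sum = 1 + 2 + 8 + 64 + 256 + 512 + 1024 + 2048 + 32768
= 36683


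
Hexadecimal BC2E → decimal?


Positional values:
Position 0: E × 16^0 = 14 × 1 = 14
Position 1: 2 × 16^1 = 2 × 16 = 32
Position 2: C × 16^2 = 12 × 256 = 3072
Position 3: B × 16^3 = 11 × 4096 = 45056
Sum = 14 + 32 + 3072 + 45056
= 48174


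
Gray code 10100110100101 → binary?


Gray code: 10100110100101
MSB stays the same: 1
Each subsequent bit = prev_binary XOR current_gray:
  B[1] = 1 XOR 0 = 1
  B[2] = 1 XOR 1 = 0
  B[3] = 0 XOR 0 = 0
  B[4] = 0 XOR 0 = 0
  B[5] = 0 XOR 1 = 1
  B[6] = 1 XOR 1 = 0
  B[7] = 0 XOR 0 = 0
  B[8] = 0 XOR 1 = 1
  B[9] = 1 XOR 0 = 1
  B[10] = 1 XOR 0 = 1
  B[11] = 1 XOR 1 = 0
  B[12] = 0 XOR 0 = 0
  B[13] = 0 XOR 1 = 1
= 11000100111001 (12601 decimal)


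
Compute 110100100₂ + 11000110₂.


Align and add column by column (LSB to MSB, carry propagating):
  0110100100
+ 0011000110
  ----------
  col 0: 0 + 0 + 0 (carry in) = 0 → bit 0, carry out 0
  col 1: 0 + 1 + 0 (carry in) = 1 → bit 1, carry out 0
  col 2: 1 + 1 + 0 (carry in) = 2 → bit 0, carry out 1
  col 3: 0 + 0 + 1 (carry in) = 1 → bit 1, carry out 0
  col 4: 0 + 0 + 0 (carry in) = 0 → bit 0, carry out 0
  col 5: 1 + 0 + 0 (carry in) = 1 → bit 1, carry out 0
  col 6: 0 + 1 + 0 (carry in) = 1 → bit 1, carry out 0
  col 7: 1 + 1 + 0 (carry in) = 2 → bit 0, carry out 1
  col 8: 1 + 0 + 1 (carry in) = 2 → bit 0, carry out 1
  col 9: 0 + 0 + 1 (carry in) = 1 → bit 1, carry out 0
Reading bits MSB→LSB: 1001101010
Strip leading zeros: 1001101010
= 1001101010


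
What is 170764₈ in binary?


Each octal digit → 3 binary bits:
  1 = 001
  7 = 111
  0 = 000
  7 = 111
  6 = 110
  4 = 100
Concatenate: 001 111 000 111 110 100
= 001111000111110100


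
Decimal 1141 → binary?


Divide by 2 repeatedly:
1141 ÷ 2 = 570 remainder 1
570 ÷ 2 = 285 remainder 0
285 ÷ 2 = 142 remainder 1
142 ÷ 2 = 71 remainder 0
71 ÷ 2 = 35 remainder 1
35 ÷ 2 = 17 remainder 1
17 ÷ 2 = 8 remainder 1
8 ÷ 2 = 4 remainder 0
4 ÷ 2 = 2 remainder 0
2 ÷ 2 = 1 remainder 0
1 ÷ 2 = 0 remainder 1
Reading remainders bottom-up:
= 10001110101


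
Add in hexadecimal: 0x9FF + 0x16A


Align and add column by column (LSB to MSB, each column mod 16 with carry):
  09FF
+ 016A
  ----
  col 0: F(15) + A(10) + 0 (carry in) = 25 → 9(9), carry out 1
  col 1: F(15) + 6(6) + 1 (carry in) = 22 → 6(6), carry out 1
  col 2: 9(9) + 1(1) + 1 (carry in) = 11 → B(11), carry out 0
  col 3: 0(0) + 0(0) + 0 (carry in) = 0 → 0(0), carry out 0
Reading digits MSB→LSB: 0B69
Strip leading zeros: B69
= 0xB69


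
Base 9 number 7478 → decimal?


Positional values (base 9):
  8 × 9^0 = 8 × 1 = 8
  7 × 9^1 = 7 × 9 = 63
  4 × 9^2 = 4 × 81 = 324
  7 × 9^3 = 7 × 729 = 5103
Sum = 8 + 63 + 324 + 5103
= 5498


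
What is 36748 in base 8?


Divide by 8 repeatedly:
36748 ÷ 8 = 4593 remainder 4
4593 ÷ 8 = 574 remainder 1
574 ÷ 8 = 71 remainder 6
71 ÷ 8 = 8 remainder 7
8 ÷ 8 = 1 remainder 0
1 ÷ 8 = 0 remainder 1
Reading remainders bottom-up:
= 0o107614


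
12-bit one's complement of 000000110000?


Original: 000000110000
Invert all bits:
  bit 0: 0 → 1
  bit 1: 0 → 1
  bit 2: 0 → 1
  bit 3: 0 → 1
  bit 4: 0 → 1
  bit 5: 0 → 1
  bit 6: 1 → 0
  bit 7: 1 → 0
  bit 8: 0 → 1
  bit 9: 0 → 1
  bit 10: 0 → 1
  bit 11: 0 → 1
= 111111001111


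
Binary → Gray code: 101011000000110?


Binary: 101011000000110
Gray code: G = B XOR (B >> 1)
B >> 1 = 010101100000011
101011000000110 XOR 010101100000011:
  1 XOR 0 = 1
  0 XOR 1 = 1
  1 XOR 0 = 1
  0 XOR 1 = 1
  1 XOR 0 = 1
  1 XOR 1 = 0
  0 XOR 1 = 1
  0 XOR 0 = 0
  0 XOR 0 = 0
  0 XOR 0 = 0
  0 XOR 0 = 0
  0 XOR 0 = 0
  1 XOR 0 = 1
  1 XOR 1 = 0
  0 XOR 1 = 1
= 111110100000101


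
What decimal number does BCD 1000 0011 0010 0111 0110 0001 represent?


Each 4-bit group → digit:
  1000 → 8
  0011 → 3
  0010 → 2
  0111 → 7
  0110 → 6
  0001 → 1
= 832761


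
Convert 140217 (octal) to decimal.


Positional values:
Position 0: 7 × 8^0 = 7
Position 1: 1 × 8^1 = 8
Position 2: 2 × 8^2 = 128
Position 3: 0 × 8^3 = 0
Position 4: 4 × 8^4 = 16384
Position 5: 1 × 8^5 = 32768
Sum = 7 + 8 + 128 + 0 + 16384 + 32768
= 49295


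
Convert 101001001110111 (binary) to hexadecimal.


Group into 4-bit nibbles: 0101001001110111
  0101 = 5
  0010 = 2
  0111 = 7
  0111 = 7
= 0x5277


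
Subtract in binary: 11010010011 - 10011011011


Align and subtract column by column (LSB to MSB, borrowing when needed):
  11010010011
- 10011011011
  -----------
  col 0: (1 - 0 borrow-in) - 1 → 1 - 1 = 0, borrow out 0
  col 1: (1 - 0 borrow-in) - 1 → 1 - 1 = 0, borrow out 0
  col 2: (0 - 0 borrow-in) - 0 → 0 - 0 = 0, borrow out 0
  col 3: (0 - 0 borrow-in) - 1 → borrow from next column: (0+2) - 1 = 1, borrow out 1
  col 4: (1 - 1 borrow-in) - 1 → borrow from next column: (0+2) - 1 = 1, borrow out 1
  col 5: (0 - 1 borrow-in) - 0 → borrow from next column: (-1+2) - 0 = 1, borrow out 1
  col 6: (0 - 1 borrow-in) - 1 → borrow from next column: (-1+2) - 1 = 0, borrow out 1
  col 7: (1 - 1 borrow-in) - 1 → borrow from next column: (0+2) - 1 = 1, borrow out 1
  col 8: (0 - 1 borrow-in) - 0 → borrow from next column: (-1+2) - 0 = 1, borrow out 1
  col 9: (1 - 1 borrow-in) - 0 → 0 - 0 = 0, borrow out 0
  col 10: (1 - 0 borrow-in) - 1 → 1 - 1 = 0, borrow out 0
Reading bits MSB→LSB: 00110111000
Strip leading zeros: 110111000
= 110111000


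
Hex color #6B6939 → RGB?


Hex: #6B6939
R = 6B₁₆ = 107
G = 69₁₆ = 105
B = 39₁₆ = 57
= RGB(107, 105, 57)


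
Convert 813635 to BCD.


Each digit → 4-bit binary:
  8 → 1000
  1 → 0001
  3 → 0011
  6 → 0110
  3 → 0011
  5 → 0101
= 1000 0001 0011 0110 0011 0101


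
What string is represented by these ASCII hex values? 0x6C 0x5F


Codes (hex): 0x6C 0x5F
Per-code ASCII lookup:
  0x6C = 108  (range 97-122: lowercase, 108 - 97 = 11) → 'l'
  0x5F = 95  (special character) → '_'
= 'l_'


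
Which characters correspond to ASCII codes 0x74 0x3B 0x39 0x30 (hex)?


Codes (hex): 0x74 0x3B 0x39 0x30
Per-code ASCII lookup:
  0x74 = 116  (range 97-122: lowercase, 116 - 97 = 19) → 't'
  0x3B = 59  (special character) → ';'
  0x39 = 57  (range 48-57: digits, 57 - 48 = 9) → '9'
  0x30 = 48  (range 48-57: digits, 48 - 48 = 0) → '0'
= 't;90'


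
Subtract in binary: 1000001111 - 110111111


Align and subtract column by column (LSB to MSB, borrowing when needed):
  1000001111
- 0110111111
  ----------
  col 0: (1 - 0 borrow-in) - 1 → 1 - 1 = 0, borrow out 0
  col 1: (1 - 0 borrow-in) - 1 → 1 - 1 = 0, borrow out 0
  col 2: (1 - 0 borrow-in) - 1 → 1 - 1 = 0, borrow out 0
  col 3: (1 - 0 borrow-in) - 1 → 1 - 1 = 0, borrow out 0
  col 4: (0 - 0 borrow-in) - 1 → borrow from next column: (0+2) - 1 = 1, borrow out 1
  col 5: (0 - 1 borrow-in) - 1 → borrow from next column: (-1+2) - 1 = 0, borrow out 1
  col 6: (0 - 1 borrow-in) - 0 → borrow from next column: (-1+2) - 0 = 1, borrow out 1
  col 7: (0 - 1 borrow-in) - 1 → borrow from next column: (-1+2) - 1 = 0, borrow out 1
  col 8: (0 - 1 borrow-in) - 1 → borrow from next column: (-1+2) - 1 = 0, borrow out 1
  col 9: (1 - 1 borrow-in) - 0 → 0 - 0 = 0, borrow out 0
Reading bits MSB→LSB: 0001010000
Strip leading zeros: 1010000
= 1010000


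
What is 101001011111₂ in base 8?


Group into 3-bit groups: 101001011111
  101 = 5
  001 = 1
  011 = 3
  111 = 7
= 0o5137


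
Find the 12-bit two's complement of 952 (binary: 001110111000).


Original: 001110111000
Step 1 - Invert all bits: 110001000111
Step 2 - Add 1: 110001000111 + 1
= 110001001000 (represents -952)


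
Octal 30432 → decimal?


Positional values:
Position 0: 2 × 8^0 = 2
Position 1: 3 × 8^1 = 24
Position 2: 4 × 8^2 = 256
Position 3: 0 × 8^3 = 0
Position 4: 3 × 8^4 = 12288
Sum = 2 + 24 + 256 + 0 + 12288
= 12570


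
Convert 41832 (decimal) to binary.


Divide by 2 repeatedly:
41832 ÷ 2 = 20916 remainder 0
20916 ÷ 2 = 10458 remainder 0
10458 ÷ 2 = 5229 remainder 0
5229 ÷ 2 = 2614 remainder 1
2614 ÷ 2 = 1307 remainder 0
1307 ÷ 2 = 653 remainder 1
653 ÷ 2 = 326 remainder 1
326 ÷ 2 = 163 remainder 0
163 ÷ 2 = 81 remainder 1
81 ÷ 2 = 40 remainder 1
40 ÷ 2 = 20 remainder 0
20 ÷ 2 = 10 remainder 0
10 ÷ 2 = 5 remainder 0
5 ÷ 2 = 2 remainder 1
2 ÷ 2 = 1 remainder 0
1 ÷ 2 = 0 remainder 1
Reading remainders bottom-up:
= 1010001101101000


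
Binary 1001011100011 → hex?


Group into 4-bit nibbles: 0001001011100011
  0001 = 1
  0010 = 2
  1110 = E
  0011 = 3
= 0x12E3


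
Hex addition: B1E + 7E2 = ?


Align and add column by column (LSB to MSB, each column mod 16 with carry):
  0B1E
+ 07E2
  ----
  col 0: E(14) + 2(2) + 0 (carry in) = 16 → 0(0), carry out 1
  col 1: 1(1) + E(14) + 1 (carry in) = 16 → 0(0), carry out 1
  col 2: B(11) + 7(7) + 1 (carry in) = 19 → 3(3), carry out 1
  col 3: 0(0) + 0(0) + 1 (carry in) = 1 → 1(1), carry out 0
Reading digits MSB→LSB: 1300
Strip leading zeros: 1300
= 0x1300


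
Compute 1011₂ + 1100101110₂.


Align and add column by column (LSB to MSB, carry propagating):
  00000001011
+ 01100101110
  -----------
  col 0: 1 + 0 + 0 (carry in) = 1 → bit 1, carry out 0
  col 1: 1 + 1 + 0 (carry in) = 2 → bit 0, carry out 1
  col 2: 0 + 1 + 1 (carry in) = 2 → bit 0, carry out 1
  col 3: 1 + 1 + 1 (carry in) = 3 → bit 1, carry out 1
  col 4: 0 + 0 + 1 (carry in) = 1 → bit 1, carry out 0
  col 5: 0 + 1 + 0 (carry in) = 1 → bit 1, carry out 0
  col 6: 0 + 0 + 0 (carry in) = 0 → bit 0, carry out 0
  col 7: 0 + 0 + 0 (carry in) = 0 → bit 0, carry out 0
  col 8: 0 + 1 + 0 (carry in) = 1 → bit 1, carry out 0
  col 9: 0 + 1 + 0 (carry in) = 1 → bit 1, carry out 0
  col 10: 0 + 0 + 0 (carry in) = 0 → bit 0, carry out 0
Reading bits MSB→LSB: 01100111001
Strip leading zeros: 1100111001
= 1100111001


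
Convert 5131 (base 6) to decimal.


Positional values (base 6):
  1 × 6^0 = 1 × 1 = 1
  3 × 6^1 = 3 × 6 = 18
  1 × 6^2 = 1 × 36 = 36
  5 × 6^3 = 5 × 216 = 1080
Sum = 1 + 18 + 36 + 1080
= 1135


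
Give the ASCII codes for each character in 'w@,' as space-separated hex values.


String: 'w@,'  (3 characters)
Per-character ASCII lookup:
  'w': lowercase starts at 97: 'w' = 97 + 22 = 119 → 0x77
  '@': special character: '@' = 64 → 0x40
  ',': special character: ',' = 44 → 0x2C
= 0x77 0x40 0x2C


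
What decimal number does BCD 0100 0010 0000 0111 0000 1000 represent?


Each 4-bit group → digit:
  0100 → 4
  0010 → 2
  0000 → 0
  0111 → 7
  0000 → 0
  1000 → 8
= 420708


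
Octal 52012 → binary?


Each octal digit → 3 binary bits:
  5 = 101
  2 = 010
  0 = 000
  1 = 001
  2 = 010
Concatenate: 101 010 000 001 010
= 101010000001010


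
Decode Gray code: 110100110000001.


Gray code: 110100110000001
MSB stays the same: 1
Each subsequent bit = prev_binary XOR current_gray:
  B[1] = 1 XOR 1 = 0
  B[2] = 0 XOR 0 = 0
  B[3] = 0 XOR 1 = 1
  B[4] = 1 XOR 0 = 1
  B[5] = 1 XOR 0 = 1
  B[6] = 1 XOR 1 = 0
  B[7] = 0 XOR 1 = 1
  B[8] = 1 XOR 0 = 1
  B[9] = 1 XOR 0 = 1
  B[10] = 1 XOR 0 = 1
  B[11] = 1 XOR 0 = 1
  B[12] = 1 XOR 0 = 1
  B[13] = 1 XOR 0 = 1
  B[14] = 1 XOR 1 = 0
= 100111011111110 (20222 decimal)


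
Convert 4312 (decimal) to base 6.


Divide by 6 repeatedly:
4312 ÷ 6 = 718 remainder 4
718 ÷ 6 = 119 remainder 4
119 ÷ 6 = 19 remainder 5
19 ÷ 6 = 3 remainder 1
3 ÷ 6 = 0 remainder 3
Reading remainders bottom-up:
= 31544


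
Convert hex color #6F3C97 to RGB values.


Hex: #6F3C97
R = 6F₁₆ = 111
G = 3C₁₆ = 60
B = 97₁₆ = 151
= RGB(111, 60, 151)


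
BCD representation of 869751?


Each digit → 4-bit binary:
  8 → 1000
  6 → 0110
  9 → 1001
  7 → 0111
  5 → 0101
  1 → 0001
= 1000 0110 1001 0111 0101 0001


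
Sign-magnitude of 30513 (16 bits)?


Sign bit: 0 (positive)
Magnitude: 30513 = 111011100110001
= 0111011100110001


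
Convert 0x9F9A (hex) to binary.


Each hex digit → 4 binary bits:
  9 = 1001
  F = 1111
  9 = 1001
  A = 1010
Concatenate: 1001 1111 1001 1010
= 1001111110011010


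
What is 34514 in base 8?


Divide by 8 repeatedly:
34514 ÷ 8 = 4314 remainder 2
4314 ÷ 8 = 539 remainder 2
539 ÷ 8 = 67 remainder 3
67 ÷ 8 = 8 remainder 3
8 ÷ 8 = 1 remainder 0
1 ÷ 8 = 0 remainder 1
Reading remainders bottom-up:
= 0o103322


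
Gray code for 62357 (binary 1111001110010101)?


Binary: 1111001110010101
Gray code: G = B XOR (B >> 1)
B >> 1 = 0111100111001010
1111001110010101 XOR 0111100111001010:
  1 XOR 0 = 1
  1 XOR 1 = 0
  1 XOR 1 = 0
  1 XOR 1 = 0
  0 XOR 1 = 1
  0 XOR 0 = 0
  1 XOR 0 = 1
  1 XOR 1 = 0
  1 XOR 1 = 0
  0 XOR 1 = 1
  0 XOR 0 = 0
  1 XOR 0 = 1
  0 XOR 1 = 1
  1 XOR 0 = 1
  0 XOR 1 = 1
  1 XOR 0 = 1
= 1000101001011111


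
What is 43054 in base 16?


Divide by 16 repeatedly:
43054 ÷ 16 = 2690 remainder 14 (E)
2690 ÷ 16 = 168 remainder 2 (2)
168 ÷ 16 = 10 remainder 8 (8)
10 ÷ 16 = 0 remainder 10 (A)
Reading remainders bottom-up:
= 0xA82E


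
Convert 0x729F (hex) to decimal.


Positional values:
Position 0: F × 16^0 = 15 × 1 = 15
Position 1: 9 × 16^1 = 9 × 16 = 144
Position 2: 2 × 16^2 = 2 × 256 = 512
Position 3: 7 × 16^3 = 7 × 4096 = 28672
Sum = 15 + 144 + 512 + 28672
= 29343


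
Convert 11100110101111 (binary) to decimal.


Positional values:
Bit 0: 1 × 2^0 = 1
Bit 1: 1 × 2^1 = 2
Bit 2: 1 × 2^2 = 4
Bit 3: 1 × 2^3 = 8
Bit 5: 1 × 2^5 = 32
Bit 7: 1 × 2^7 = 128
Bit 8: 1 × 2^8 = 256
Bit 11: 1 × 2^11 = 2048
Bit 12: 1 × 2^12 = 4096
Bit 13: 1 × 2^13 = 8192
Sum = 1 + 2 + 4 + 8 + 32 + 128 + 256 + 2048 + 4096 + 8192
= 14767


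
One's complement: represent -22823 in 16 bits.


Original: 0101100100100111
Invert all bits:
  bit 0: 0 → 1
  bit 1: 1 → 0
  bit 2: 0 → 1
  bit 3: 1 → 0
  bit 4: 1 → 0
  bit 5: 0 → 1
  bit 6: 0 → 1
  bit 7: 1 → 0
  bit 8: 0 → 1
  bit 9: 0 → 1
  bit 10: 1 → 0
  bit 11: 0 → 1
  bit 12: 0 → 1
  bit 13: 1 → 0
  bit 14: 1 → 0
  bit 15: 1 → 0
= 1010011011011000


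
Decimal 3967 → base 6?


Divide by 6 repeatedly:
3967 ÷ 6 = 661 remainder 1
661 ÷ 6 = 110 remainder 1
110 ÷ 6 = 18 remainder 2
18 ÷ 6 = 3 remainder 0
3 ÷ 6 = 0 remainder 3
Reading remainders bottom-up:
= 30211


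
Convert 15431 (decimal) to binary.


Divide by 2 repeatedly:
15431 ÷ 2 = 7715 remainder 1
7715 ÷ 2 = 3857 remainder 1
3857 ÷ 2 = 1928 remainder 1
1928 ÷ 2 = 964 remainder 0
964 ÷ 2 = 482 remainder 0
482 ÷ 2 = 241 remainder 0
241 ÷ 2 = 120 remainder 1
120 ÷ 2 = 60 remainder 0
60 ÷ 2 = 30 remainder 0
30 ÷ 2 = 15 remainder 0
15 ÷ 2 = 7 remainder 1
7 ÷ 2 = 3 remainder 1
3 ÷ 2 = 1 remainder 1
1 ÷ 2 = 0 remainder 1
Reading remainders bottom-up:
= 11110001000111


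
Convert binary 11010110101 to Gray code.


Binary: 11010110101
Gray code: G = B XOR (B >> 1)
B >> 1 = 01101011010
11010110101 XOR 01101011010:
  1 XOR 0 = 1
  1 XOR 1 = 0
  0 XOR 1 = 1
  1 XOR 0 = 1
  0 XOR 1 = 1
  1 XOR 0 = 1
  1 XOR 1 = 0
  0 XOR 1 = 1
  1 XOR 0 = 1
  0 XOR 1 = 1
  1 XOR 0 = 1
= 10111101111


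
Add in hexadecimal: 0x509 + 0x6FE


Align and add column by column (LSB to MSB, each column mod 16 with carry):
  0509
+ 06FE
  ----
  col 0: 9(9) + E(14) + 0 (carry in) = 23 → 7(7), carry out 1
  col 1: 0(0) + F(15) + 1 (carry in) = 16 → 0(0), carry out 1
  col 2: 5(5) + 6(6) + 1 (carry in) = 12 → C(12), carry out 0
  col 3: 0(0) + 0(0) + 0 (carry in) = 0 → 0(0), carry out 0
Reading digits MSB→LSB: 0C07
Strip leading zeros: C07
= 0xC07


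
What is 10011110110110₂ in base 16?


Group into 4-bit nibbles: 0010011110110110
  0010 = 2
  0111 = 7
  1011 = B
  0110 = 6
= 0x27B6


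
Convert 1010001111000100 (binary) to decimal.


Positional values:
Bit 2: 1 × 2^2 = 4
Bit 6: 1 × 2^6 = 64
Bit 7: 1 × 2^7 = 128
Bit 8: 1 × 2^8 = 256
Bit 9: 1 × 2^9 = 512
Bit 13: 1 × 2^13 = 8192
Bit 15: 1 × 2^15 = 32768
Sum = 4 + 64 + 128 + 256 + 512 + 8192 + 32768
= 41924


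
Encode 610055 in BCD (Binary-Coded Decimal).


Each digit → 4-bit binary:
  6 → 0110
  1 → 0001
  0 → 0000
  0 → 0000
  5 → 0101
  5 → 0101
= 0110 0001 0000 0000 0101 0101


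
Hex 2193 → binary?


Each hex digit → 4 binary bits:
  2 = 0010
  1 = 0001
  9 = 1001
  3 = 0011
Concatenate: 0010 0001 1001 0011
= 0010000110010011


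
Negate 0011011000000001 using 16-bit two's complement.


Original: 0011011000000001
Step 1 - Invert all bits: 1100100111111110
Step 2 - Add 1: 1100100111111110 + 1
= 1100100111111111 (represents -13825)


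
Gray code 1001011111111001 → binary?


Gray code: 1001011111111001
MSB stays the same: 1
Each subsequent bit = prev_binary XOR current_gray:
  B[1] = 1 XOR 0 = 1
  B[2] = 1 XOR 0 = 1
  B[3] = 1 XOR 1 = 0
  B[4] = 0 XOR 0 = 0
  B[5] = 0 XOR 1 = 1
  B[6] = 1 XOR 1 = 0
  B[7] = 0 XOR 1 = 1
  B[8] = 1 XOR 1 = 0
  B[9] = 0 XOR 1 = 1
  B[10] = 1 XOR 1 = 0
  B[11] = 0 XOR 1 = 1
  B[12] = 1 XOR 1 = 0
  B[13] = 0 XOR 0 = 0
  B[14] = 0 XOR 0 = 0
  B[15] = 0 XOR 1 = 1
= 1110010101010001 (58705 decimal)


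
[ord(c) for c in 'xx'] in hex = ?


String: 'xx'  (2 characters)
Per-character ASCII lookup:
  'x': lowercase starts at 97: 'x' = 97 + 23 = 120 → 0x78
  'x': lowercase starts at 97: 'x' = 97 + 23 = 120 → 0x78
= 0x78 0x78


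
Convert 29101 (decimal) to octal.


Divide by 8 repeatedly:
29101 ÷ 8 = 3637 remainder 5
3637 ÷ 8 = 454 remainder 5
454 ÷ 8 = 56 remainder 6
56 ÷ 8 = 7 remainder 0
7 ÷ 8 = 0 remainder 7
Reading remainders bottom-up:
= 0o70655


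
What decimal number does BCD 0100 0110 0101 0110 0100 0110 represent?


Each 4-bit group → digit:
  0100 → 4
  0110 → 6
  0101 → 5
  0110 → 6
  0100 → 4
  0110 → 6
= 465646


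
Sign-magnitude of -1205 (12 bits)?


Sign bit: 1 (negative)
Magnitude: 1205 = 10010110101
= 110010110101


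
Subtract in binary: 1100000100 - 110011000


Align and subtract column by column (LSB to MSB, borrowing when needed):
  1100000100
- 0110011000
  ----------
  col 0: (0 - 0 borrow-in) - 0 → 0 - 0 = 0, borrow out 0
  col 1: (0 - 0 borrow-in) - 0 → 0 - 0 = 0, borrow out 0
  col 2: (1 - 0 borrow-in) - 0 → 1 - 0 = 1, borrow out 0
  col 3: (0 - 0 borrow-in) - 1 → borrow from next column: (0+2) - 1 = 1, borrow out 1
  col 4: (0 - 1 borrow-in) - 1 → borrow from next column: (-1+2) - 1 = 0, borrow out 1
  col 5: (0 - 1 borrow-in) - 0 → borrow from next column: (-1+2) - 0 = 1, borrow out 1
  col 6: (0 - 1 borrow-in) - 0 → borrow from next column: (-1+2) - 0 = 1, borrow out 1
  col 7: (0 - 1 borrow-in) - 1 → borrow from next column: (-1+2) - 1 = 0, borrow out 1
  col 8: (1 - 1 borrow-in) - 1 → borrow from next column: (0+2) - 1 = 1, borrow out 1
  col 9: (1 - 1 borrow-in) - 0 → 0 - 0 = 0, borrow out 0
Reading bits MSB→LSB: 0101101100
Strip leading zeros: 101101100
= 101101100


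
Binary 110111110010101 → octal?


Group into 3-bit groups: 110111110010101
  110 = 6
  111 = 7
  110 = 6
  010 = 2
  101 = 5
= 0o67625


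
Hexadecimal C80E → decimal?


Positional values:
Position 0: E × 16^0 = 14 × 1 = 14
Position 1: 0 × 16^1 = 0 × 16 = 0
Position 2: 8 × 16^2 = 8 × 256 = 2048
Position 3: C × 16^3 = 12 × 4096 = 49152
Sum = 14 + 0 + 2048 + 49152
= 51214


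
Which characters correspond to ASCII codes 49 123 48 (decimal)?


Codes (decimal): 49 123 48
Per-code ASCII lookup:
  49  (range 48-57: digits, 49 - 48 = 1) → '1'
  123  (special character) → '{'
  48  (range 48-57: digits, 48 - 48 = 0) → '0'
= '1{0'


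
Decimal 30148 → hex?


Divide by 16 repeatedly:
30148 ÷ 16 = 1884 remainder 4 (4)
1884 ÷ 16 = 117 remainder 12 (C)
117 ÷ 16 = 7 remainder 5 (5)
7 ÷ 16 = 0 remainder 7 (7)
Reading remainders bottom-up:
= 0x75C4
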